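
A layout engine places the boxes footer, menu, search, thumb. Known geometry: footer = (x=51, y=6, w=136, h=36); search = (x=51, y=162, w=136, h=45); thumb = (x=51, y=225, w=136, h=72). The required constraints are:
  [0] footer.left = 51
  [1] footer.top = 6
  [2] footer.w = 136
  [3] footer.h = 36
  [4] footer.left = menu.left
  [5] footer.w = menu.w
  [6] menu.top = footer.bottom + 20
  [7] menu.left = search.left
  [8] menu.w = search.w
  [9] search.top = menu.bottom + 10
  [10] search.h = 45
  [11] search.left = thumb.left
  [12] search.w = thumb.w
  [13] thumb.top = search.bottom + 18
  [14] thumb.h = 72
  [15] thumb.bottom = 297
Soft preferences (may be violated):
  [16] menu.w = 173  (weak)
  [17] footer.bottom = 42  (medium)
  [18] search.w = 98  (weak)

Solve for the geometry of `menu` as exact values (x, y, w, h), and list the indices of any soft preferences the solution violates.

1. menu.x = 51  [footer.left = menu.left]
2. menu.w = 136  [footer.w = menu.w]
3. menu.y = 62  [menu.top = footer.bottom + 20]
4. menu.h = 90  [search.top = menu.bottom + 10]

menu = (x=51, y=62, w=136, h=90)
violated soft preferences: 16, 18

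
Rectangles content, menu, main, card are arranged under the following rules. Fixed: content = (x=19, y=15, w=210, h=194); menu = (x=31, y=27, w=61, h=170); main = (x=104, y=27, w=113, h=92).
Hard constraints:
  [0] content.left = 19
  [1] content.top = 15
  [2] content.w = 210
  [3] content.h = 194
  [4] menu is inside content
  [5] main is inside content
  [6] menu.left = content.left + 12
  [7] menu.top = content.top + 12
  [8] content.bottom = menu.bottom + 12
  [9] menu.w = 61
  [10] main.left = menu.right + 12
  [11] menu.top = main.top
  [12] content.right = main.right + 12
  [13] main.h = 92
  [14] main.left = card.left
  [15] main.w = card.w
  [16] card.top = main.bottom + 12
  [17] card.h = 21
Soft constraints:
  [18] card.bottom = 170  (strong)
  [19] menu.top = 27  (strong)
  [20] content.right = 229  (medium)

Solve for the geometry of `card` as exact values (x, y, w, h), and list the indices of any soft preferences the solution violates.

card = (x=104, y=131, w=113, h=21)
violated soft preferences: 18

1. card.x = 104  [main.left = card.left]
2. card.w = 113  [main.w = card.w]
3. card.y = 131  [card.top = main.bottom + 12]
4. card.h = 21  [card.h = 21]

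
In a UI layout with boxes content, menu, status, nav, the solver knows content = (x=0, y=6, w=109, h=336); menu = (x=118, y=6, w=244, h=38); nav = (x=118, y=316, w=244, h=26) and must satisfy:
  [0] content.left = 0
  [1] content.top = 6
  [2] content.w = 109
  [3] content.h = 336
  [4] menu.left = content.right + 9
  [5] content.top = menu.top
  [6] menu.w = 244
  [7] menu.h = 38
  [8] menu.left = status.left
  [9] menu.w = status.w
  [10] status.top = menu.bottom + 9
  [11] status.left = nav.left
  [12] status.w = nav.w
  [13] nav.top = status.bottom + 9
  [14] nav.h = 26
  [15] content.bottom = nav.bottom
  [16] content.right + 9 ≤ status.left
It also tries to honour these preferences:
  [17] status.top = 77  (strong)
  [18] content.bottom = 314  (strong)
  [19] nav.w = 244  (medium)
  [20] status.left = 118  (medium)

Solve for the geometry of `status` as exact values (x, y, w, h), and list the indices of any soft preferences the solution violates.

status = (x=118, y=53, w=244, h=254)
violated soft preferences: 17, 18

1. status.x = 118  [menu.left = status.left]
2. status.w = 244  [menu.w = status.w]
3. status.y = 53  [status.top = menu.bottom + 9]
4. status.h = 254  [nav.top = status.bottom + 9]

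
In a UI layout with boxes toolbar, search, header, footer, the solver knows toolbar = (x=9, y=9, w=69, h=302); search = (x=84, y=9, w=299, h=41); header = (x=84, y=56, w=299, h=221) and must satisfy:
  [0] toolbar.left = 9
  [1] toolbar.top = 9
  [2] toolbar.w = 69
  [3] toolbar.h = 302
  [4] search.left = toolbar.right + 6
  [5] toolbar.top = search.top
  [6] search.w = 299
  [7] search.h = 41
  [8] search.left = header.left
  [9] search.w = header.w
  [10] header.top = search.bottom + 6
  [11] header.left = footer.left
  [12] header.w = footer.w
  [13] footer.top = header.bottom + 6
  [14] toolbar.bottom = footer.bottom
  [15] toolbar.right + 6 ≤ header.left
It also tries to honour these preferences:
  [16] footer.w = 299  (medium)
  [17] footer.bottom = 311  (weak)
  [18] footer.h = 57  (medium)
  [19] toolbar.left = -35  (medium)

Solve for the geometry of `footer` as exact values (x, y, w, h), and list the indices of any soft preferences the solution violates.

1. footer.x = 84  [header.left = footer.left]
2. footer.w = 299  [header.w = footer.w]
3. footer.y = 283  [footer.top = header.bottom + 6]
4. footer.h = 28  [toolbar.bottom = footer.bottom]

footer = (x=84, y=283, w=299, h=28)
violated soft preferences: 18, 19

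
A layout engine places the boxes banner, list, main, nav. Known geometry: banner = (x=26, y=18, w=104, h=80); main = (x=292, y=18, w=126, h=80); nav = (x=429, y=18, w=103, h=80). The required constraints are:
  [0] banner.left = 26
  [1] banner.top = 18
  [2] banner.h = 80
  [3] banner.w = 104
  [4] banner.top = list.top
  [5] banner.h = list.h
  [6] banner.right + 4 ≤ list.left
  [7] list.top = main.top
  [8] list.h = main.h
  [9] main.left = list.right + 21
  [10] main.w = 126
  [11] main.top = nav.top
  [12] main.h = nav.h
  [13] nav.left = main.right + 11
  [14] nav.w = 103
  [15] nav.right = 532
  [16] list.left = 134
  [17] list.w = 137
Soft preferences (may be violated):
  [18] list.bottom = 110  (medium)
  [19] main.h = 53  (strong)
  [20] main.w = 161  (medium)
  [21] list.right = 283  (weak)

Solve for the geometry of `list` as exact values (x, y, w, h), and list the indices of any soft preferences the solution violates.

list = (x=134, y=18, w=137, h=80)
violated soft preferences: 18, 19, 20, 21

1. list.y = 18  [banner.top = list.top]
2. list.h = 80  [banner.h = list.h]
3. list.x = 134  [list.left = 134]
4. list.w = 137  [list.w = 137]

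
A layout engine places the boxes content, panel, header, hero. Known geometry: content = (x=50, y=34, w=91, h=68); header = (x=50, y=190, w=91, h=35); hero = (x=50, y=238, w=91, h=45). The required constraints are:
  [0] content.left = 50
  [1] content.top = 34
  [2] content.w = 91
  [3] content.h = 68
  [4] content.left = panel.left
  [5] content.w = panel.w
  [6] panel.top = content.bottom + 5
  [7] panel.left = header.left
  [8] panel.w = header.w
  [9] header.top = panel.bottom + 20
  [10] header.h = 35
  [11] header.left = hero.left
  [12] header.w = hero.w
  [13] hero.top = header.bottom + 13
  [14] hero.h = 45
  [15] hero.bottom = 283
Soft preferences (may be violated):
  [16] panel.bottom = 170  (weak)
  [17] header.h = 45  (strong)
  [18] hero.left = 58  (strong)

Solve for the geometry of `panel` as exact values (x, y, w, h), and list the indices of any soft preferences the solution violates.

panel = (x=50, y=107, w=91, h=63)
violated soft preferences: 17, 18

1. panel.x = 50  [content.left = panel.left]
2. panel.w = 91  [content.w = panel.w]
3. panel.y = 107  [panel.top = content.bottom + 5]
4. panel.h = 63  [header.top = panel.bottom + 20]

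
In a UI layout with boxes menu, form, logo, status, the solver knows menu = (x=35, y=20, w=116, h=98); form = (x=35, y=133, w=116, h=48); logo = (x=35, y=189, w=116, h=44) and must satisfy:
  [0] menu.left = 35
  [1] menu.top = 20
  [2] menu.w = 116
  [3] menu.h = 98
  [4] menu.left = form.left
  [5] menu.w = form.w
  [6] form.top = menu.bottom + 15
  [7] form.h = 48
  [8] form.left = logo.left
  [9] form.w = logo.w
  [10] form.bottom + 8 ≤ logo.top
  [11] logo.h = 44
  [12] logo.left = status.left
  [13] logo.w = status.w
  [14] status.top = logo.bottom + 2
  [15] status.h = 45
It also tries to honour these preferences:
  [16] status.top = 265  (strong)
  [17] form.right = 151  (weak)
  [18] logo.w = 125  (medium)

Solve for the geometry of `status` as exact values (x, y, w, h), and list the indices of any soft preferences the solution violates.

status = (x=35, y=235, w=116, h=45)
violated soft preferences: 16, 18

1. status.x = 35  [logo.left = status.left]
2. status.w = 116  [logo.w = status.w]
3. status.y = 235  [status.top = logo.bottom + 2]
4. status.h = 45  [status.h = 45]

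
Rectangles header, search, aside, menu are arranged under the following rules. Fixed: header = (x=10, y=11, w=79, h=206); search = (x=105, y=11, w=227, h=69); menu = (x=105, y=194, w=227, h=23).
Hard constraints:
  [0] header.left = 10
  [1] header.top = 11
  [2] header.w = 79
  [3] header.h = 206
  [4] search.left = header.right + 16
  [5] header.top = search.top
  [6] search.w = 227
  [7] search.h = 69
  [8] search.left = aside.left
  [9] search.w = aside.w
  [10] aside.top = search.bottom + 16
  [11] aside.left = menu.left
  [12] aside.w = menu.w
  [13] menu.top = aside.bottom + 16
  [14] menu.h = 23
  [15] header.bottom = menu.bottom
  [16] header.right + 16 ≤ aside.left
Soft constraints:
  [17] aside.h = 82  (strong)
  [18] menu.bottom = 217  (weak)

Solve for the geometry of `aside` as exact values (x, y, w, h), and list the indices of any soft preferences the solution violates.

1. aside.x = 105  [search.left = aside.left]
2. aside.w = 227  [search.w = aside.w]
3. aside.y = 96  [aside.top = search.bottom + 16]
4. aside.h = 82  [menu.top = aside.bottom + 16]

aside = (x=105, y=96, w=227, h=82)
violated soft preferences: none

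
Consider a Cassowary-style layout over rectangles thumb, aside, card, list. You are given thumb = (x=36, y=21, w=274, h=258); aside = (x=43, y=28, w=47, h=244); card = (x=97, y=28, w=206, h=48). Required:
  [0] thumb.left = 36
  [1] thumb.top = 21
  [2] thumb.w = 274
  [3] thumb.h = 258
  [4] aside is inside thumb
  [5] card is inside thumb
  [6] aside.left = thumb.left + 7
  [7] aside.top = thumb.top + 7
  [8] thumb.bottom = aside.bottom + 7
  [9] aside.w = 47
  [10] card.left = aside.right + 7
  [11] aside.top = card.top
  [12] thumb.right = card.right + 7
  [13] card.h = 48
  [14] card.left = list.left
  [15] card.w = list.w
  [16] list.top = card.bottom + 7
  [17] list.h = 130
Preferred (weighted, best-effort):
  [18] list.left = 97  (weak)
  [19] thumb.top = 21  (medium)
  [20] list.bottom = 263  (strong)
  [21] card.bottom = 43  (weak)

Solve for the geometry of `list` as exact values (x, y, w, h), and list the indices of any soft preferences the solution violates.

list = (x=97, y=83, w=206, h=130)
violated soft preferences: 20, 21

1. list.x = 97  [card.left = list.left]
2. list.w = 206  [card.w = list.w]
3. list.y = 83  [list.top = card.bottom + 7]
4. list.h = 130  [list.h = 130]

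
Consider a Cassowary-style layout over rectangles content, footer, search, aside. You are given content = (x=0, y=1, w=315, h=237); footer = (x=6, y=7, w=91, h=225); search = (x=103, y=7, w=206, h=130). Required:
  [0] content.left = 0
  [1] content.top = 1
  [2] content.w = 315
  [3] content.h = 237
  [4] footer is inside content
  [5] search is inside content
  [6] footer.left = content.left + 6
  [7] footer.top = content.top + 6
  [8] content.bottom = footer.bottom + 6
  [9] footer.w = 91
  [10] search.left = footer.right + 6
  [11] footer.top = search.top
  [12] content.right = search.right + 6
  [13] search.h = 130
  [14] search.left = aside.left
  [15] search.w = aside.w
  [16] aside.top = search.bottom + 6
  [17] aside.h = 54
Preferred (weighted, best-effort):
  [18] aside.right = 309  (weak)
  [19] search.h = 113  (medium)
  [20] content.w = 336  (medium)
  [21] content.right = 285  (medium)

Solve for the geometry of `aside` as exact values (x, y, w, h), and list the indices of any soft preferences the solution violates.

1. aside.x = 103  [search.left = aside.left]
2. aside.w = 206  [search.w = aside.w]
3. aside.y = 143  [aside.top = search.bottom + 6]
4. aside.h = 54  [aside.h = 54]

aside = (x=103, y=143, w=206, h=54)
violated soft preferences: 19, 20, 21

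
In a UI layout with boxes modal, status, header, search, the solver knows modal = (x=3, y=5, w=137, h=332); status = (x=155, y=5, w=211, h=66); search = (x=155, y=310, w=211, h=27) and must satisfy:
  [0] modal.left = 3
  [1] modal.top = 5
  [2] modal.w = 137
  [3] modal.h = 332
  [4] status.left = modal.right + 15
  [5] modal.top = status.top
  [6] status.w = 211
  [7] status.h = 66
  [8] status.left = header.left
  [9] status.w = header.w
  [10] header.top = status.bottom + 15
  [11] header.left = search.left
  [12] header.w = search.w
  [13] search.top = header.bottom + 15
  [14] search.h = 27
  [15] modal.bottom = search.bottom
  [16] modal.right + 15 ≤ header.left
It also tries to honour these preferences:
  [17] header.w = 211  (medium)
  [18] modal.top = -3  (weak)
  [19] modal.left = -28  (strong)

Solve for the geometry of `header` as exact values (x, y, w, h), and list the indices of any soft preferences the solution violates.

header = (x=155, y=86, w=211, h=209)
violated soft preferences: 18, 19

1. header.x = 155  [status.left = header.left]
2. header.w = 211  [status.w = header.w]
3. header.y = 86  [header.top = status.bottom + 15]
4. header.h = 209  [search.top = header.bottom + 15]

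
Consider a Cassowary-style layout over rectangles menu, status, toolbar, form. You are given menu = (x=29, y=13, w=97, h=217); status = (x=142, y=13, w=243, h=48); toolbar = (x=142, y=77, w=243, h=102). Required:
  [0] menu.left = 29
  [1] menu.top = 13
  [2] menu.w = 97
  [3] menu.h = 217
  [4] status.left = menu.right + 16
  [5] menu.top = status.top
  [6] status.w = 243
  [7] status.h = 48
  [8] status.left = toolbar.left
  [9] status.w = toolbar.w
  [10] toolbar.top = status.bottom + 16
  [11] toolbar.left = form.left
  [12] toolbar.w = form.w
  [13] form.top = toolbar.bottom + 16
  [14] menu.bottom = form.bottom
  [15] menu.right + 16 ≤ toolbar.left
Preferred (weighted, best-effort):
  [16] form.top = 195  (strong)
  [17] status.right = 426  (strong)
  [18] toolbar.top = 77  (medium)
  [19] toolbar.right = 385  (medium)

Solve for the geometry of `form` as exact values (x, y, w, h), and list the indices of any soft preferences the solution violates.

form = (x=142, y=195, w=243, h=35)
violated soft preferences: 17

1. form.x = 142  [toolbar.left = form.left]
2. form.w = 243  [toolbar.w = form.w]
3. form.y = 195  [form.top = toolbar.bottom + 16]
4. form.h = 35  [menu.bottom = form.bottom]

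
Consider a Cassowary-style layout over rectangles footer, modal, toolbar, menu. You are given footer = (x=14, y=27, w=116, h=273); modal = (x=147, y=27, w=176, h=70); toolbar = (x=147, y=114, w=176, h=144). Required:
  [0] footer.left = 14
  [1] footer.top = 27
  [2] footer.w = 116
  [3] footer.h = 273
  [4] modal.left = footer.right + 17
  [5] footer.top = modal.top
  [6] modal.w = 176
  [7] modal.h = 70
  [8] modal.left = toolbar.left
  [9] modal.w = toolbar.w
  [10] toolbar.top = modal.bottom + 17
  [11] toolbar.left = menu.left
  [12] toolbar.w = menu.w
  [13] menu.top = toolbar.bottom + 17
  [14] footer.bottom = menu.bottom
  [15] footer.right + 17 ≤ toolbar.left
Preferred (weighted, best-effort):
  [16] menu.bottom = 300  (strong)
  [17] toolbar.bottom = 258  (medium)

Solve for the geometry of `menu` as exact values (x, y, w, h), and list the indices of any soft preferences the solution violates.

menu = (x=147, y=275, w=176, h=25)
violated soft preferences: none

1. menu.x = 147  [toolbar.left = menu.left]
2. menu.w = 176  [toolbar.w = menu.w]
3. menu.y = 275  [menu.top = toolbar.bottom + 17]
4. menu.h = 25  [footer.bottom = menu.bottom]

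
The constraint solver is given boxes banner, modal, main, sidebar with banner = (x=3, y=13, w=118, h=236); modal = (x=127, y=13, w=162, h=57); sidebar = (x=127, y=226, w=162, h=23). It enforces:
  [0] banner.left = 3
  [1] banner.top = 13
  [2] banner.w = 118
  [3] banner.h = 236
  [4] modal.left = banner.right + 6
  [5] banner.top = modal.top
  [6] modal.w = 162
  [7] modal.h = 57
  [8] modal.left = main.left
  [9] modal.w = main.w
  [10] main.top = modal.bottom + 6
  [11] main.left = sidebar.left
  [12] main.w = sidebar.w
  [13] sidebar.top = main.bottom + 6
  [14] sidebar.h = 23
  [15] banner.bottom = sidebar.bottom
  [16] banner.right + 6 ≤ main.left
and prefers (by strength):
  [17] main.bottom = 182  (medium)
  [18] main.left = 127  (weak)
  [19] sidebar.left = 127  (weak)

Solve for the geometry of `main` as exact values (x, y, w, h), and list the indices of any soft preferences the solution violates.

main = (x=127, y=76, w=162, h=144)
violated soft preferences: 17

1. main.x = 127  [modal.left = main.left]
2. main.w = 162  [modal.w = main.w]
3. main.y = 76  [main.top = modal.bottom + 6]
4. main.h = 144  [sidebar.top = main.bottom + 6]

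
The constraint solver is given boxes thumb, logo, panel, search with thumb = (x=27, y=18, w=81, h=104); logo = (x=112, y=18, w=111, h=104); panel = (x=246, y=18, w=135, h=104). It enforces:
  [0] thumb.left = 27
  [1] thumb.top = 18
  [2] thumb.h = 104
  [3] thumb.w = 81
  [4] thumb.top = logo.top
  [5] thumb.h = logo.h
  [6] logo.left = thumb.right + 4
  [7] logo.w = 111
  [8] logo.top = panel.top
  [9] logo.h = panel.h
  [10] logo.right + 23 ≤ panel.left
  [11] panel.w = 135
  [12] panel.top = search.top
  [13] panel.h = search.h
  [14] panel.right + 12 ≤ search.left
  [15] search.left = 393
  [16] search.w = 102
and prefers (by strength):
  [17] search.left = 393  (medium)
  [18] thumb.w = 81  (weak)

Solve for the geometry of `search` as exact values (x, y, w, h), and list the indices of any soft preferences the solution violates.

1. search.y = 18  [panel.top = search.top]
2. search.h = 104  [panel.h = search.h]
3. search.x = 393  [search.left = 393]
4. search.w = 102  [search.w = 102]

search = (x=393, y=18, w=102, h=104)
violated soft preferences: none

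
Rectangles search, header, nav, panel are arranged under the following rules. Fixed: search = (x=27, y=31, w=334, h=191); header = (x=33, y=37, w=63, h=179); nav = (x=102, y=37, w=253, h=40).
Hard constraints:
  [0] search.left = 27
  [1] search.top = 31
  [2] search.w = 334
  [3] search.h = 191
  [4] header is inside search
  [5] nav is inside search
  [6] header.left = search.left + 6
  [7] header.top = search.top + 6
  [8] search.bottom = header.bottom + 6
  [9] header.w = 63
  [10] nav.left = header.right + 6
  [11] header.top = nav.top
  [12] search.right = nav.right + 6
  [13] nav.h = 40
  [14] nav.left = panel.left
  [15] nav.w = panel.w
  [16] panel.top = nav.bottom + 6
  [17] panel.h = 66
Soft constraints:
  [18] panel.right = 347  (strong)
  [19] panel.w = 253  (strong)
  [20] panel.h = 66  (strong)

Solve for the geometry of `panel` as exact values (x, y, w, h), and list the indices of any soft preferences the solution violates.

panel = (x=102, y=83, w=253, h=66)
violated soft preferences: 18

1. panel.x = 102  [nav.left = panel.left]
2. panel.w = 253  [nav.w = panel.w]
3. panel.y = 83  [panel.top = nav.bottom + 6]
4. panel.h = 66  [panel.h = 66]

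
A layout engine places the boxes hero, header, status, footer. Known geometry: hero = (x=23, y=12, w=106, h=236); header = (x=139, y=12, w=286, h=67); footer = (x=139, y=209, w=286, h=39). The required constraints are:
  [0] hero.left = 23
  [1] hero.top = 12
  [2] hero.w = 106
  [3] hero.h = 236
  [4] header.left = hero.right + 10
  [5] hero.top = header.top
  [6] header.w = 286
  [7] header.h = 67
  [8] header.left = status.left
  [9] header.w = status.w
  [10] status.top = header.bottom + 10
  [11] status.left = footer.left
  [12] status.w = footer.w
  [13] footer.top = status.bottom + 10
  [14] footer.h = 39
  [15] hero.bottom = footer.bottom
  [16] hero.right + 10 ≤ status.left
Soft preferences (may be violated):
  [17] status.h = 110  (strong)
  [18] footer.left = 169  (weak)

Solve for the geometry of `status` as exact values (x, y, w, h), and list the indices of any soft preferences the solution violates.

1. status.x = 139  [header.left = status.left]
2. status.w = 286  [header.w = status.w]
3. status.y = 89  [status.top = header.bottom + 10]
4. status.h = 110  [footer.top = status.bottom + 10]

status = (x=139, y=89, w=286, h=110)
violated soft preferences: 18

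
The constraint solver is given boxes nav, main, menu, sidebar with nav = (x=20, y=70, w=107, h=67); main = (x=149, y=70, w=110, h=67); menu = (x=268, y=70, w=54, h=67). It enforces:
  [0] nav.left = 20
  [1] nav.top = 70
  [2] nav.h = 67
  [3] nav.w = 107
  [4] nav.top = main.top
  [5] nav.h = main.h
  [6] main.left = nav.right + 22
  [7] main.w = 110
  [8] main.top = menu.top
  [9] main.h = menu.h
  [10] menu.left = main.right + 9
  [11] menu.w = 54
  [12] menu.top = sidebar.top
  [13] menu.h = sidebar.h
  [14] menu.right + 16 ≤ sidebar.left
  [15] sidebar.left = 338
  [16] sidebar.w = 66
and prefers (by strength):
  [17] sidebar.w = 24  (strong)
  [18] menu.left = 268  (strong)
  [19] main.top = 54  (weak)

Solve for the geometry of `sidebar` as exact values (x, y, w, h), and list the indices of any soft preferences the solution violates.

sidebar = (x=338, y=70, w=66, h=67)
violated soft preferences: 17, 19

1. sidebar.y = 70  [menu.top = sidebar.top]
2. sidebar.h = 67  [menu.h = sidebar.h]
3. sidebar.x = 338  [sidebar.left = 338]
4. sidebar.w = 66  [sidebar.w = 66]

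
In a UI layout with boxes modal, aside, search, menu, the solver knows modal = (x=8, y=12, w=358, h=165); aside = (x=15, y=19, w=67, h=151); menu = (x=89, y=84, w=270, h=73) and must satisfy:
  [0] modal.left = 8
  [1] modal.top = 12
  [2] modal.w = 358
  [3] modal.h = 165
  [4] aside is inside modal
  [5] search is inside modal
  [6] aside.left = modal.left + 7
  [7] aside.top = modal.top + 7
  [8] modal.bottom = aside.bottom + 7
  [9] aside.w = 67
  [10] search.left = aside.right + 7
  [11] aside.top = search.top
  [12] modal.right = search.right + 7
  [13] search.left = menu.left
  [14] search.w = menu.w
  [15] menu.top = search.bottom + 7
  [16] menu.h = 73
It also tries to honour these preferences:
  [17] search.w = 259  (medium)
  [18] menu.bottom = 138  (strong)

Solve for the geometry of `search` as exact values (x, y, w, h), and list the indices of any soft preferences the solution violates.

search = (x=89, y=19, w=270, h=58)
violated soft preferences: 17, 18

1. search.x = 89  [search.left = aside.right + 7]
2. search.y = 19  [aside.top = search.top]
3. search.w = 270  [modal.right = search.right + 7]
4. search.h = 58  [menu.top = search.bottom + 7]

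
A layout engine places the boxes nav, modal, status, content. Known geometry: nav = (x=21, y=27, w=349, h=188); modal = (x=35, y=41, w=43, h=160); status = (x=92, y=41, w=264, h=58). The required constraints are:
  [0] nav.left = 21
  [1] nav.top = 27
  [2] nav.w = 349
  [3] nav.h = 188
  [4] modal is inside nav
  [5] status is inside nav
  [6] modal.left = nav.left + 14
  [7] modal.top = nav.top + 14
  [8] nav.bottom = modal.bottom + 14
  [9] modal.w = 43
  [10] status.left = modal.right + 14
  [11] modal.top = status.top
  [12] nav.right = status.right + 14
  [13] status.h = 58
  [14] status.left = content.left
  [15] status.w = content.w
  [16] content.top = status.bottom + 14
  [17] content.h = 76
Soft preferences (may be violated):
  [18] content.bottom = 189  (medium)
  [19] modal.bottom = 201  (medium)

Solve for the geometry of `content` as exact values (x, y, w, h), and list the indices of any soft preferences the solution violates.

content = (x=92, y=113, w=264, h=76)
violated soft preferences: none

1. content.x = 92  [status.left = content.left]
2. content.w = 264  [status.w = content.w]
3. content.y = 113  [content.top = status.bottom + 14]
4. content.h = 76  [content.h = 76]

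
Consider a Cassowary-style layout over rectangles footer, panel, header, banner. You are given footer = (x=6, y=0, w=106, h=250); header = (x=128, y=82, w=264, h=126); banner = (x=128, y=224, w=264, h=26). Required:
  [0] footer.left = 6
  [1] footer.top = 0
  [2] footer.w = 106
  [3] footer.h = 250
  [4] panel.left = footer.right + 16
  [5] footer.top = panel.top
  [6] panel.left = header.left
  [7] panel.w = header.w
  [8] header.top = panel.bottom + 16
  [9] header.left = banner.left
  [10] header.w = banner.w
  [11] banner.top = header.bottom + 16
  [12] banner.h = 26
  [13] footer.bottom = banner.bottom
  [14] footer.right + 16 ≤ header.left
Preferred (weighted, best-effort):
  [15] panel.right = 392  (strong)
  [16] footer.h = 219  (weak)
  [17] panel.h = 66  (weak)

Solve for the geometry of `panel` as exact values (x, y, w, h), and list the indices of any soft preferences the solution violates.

1. panel.x = 128  [panel.left = footer.right + 16]
2. panel.y = 0  [footer.top = panel.top]
3. panel.w = 264  [panel.w = header.w]
4. panel.h = 66  [header.top = panel.bottom + 16]

panel = (x=128, y=0, w=264, h=66)
violated soft preferences: 16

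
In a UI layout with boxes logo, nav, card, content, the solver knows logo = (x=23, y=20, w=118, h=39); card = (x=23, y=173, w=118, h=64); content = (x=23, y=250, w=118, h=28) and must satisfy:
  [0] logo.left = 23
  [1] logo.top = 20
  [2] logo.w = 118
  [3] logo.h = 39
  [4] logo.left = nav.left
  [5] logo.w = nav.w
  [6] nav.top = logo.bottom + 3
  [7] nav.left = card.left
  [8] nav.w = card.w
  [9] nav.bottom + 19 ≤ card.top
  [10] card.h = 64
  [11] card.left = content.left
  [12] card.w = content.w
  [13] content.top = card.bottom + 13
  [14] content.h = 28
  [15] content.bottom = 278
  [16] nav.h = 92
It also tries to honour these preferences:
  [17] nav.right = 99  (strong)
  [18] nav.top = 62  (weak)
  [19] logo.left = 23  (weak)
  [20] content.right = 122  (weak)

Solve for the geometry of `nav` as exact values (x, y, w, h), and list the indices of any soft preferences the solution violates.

1. nav.x = 23  [logo.left = nav.left]
2. nav.w = 118  [logo.w = nav.w]
3. nav.y = 62  [nav.top = logo.bottom + 3]
4. nav.h = 92  [nav.h = 92]

nav = (x=23, y=62, w=118, h=92)
violated soft preferences: 17, 20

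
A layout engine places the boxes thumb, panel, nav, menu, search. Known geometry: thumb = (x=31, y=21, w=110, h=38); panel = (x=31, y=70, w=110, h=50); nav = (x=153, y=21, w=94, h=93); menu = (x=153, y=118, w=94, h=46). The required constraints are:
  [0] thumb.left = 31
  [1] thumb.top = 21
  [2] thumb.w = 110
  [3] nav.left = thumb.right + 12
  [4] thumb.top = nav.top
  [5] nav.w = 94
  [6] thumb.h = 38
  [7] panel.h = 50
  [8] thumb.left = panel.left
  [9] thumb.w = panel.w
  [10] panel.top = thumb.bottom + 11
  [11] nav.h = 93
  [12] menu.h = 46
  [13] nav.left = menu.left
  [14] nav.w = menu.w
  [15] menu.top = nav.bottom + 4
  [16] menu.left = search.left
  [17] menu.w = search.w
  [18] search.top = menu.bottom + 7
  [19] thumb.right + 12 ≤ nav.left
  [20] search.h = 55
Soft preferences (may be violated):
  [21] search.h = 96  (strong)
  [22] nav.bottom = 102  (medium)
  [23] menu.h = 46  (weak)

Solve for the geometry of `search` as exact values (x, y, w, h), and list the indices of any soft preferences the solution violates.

1. search.x = 153  [menu.left = search.left]
2. search.w = 94  [menu.w = search.w]
3. search.y = 171  [search.top = menu.bottom + 7]
4. search.h = 55  [search.h = 55]

search = (x=153, y=171, w=94, h=55)
violated soft preferences: 21, 22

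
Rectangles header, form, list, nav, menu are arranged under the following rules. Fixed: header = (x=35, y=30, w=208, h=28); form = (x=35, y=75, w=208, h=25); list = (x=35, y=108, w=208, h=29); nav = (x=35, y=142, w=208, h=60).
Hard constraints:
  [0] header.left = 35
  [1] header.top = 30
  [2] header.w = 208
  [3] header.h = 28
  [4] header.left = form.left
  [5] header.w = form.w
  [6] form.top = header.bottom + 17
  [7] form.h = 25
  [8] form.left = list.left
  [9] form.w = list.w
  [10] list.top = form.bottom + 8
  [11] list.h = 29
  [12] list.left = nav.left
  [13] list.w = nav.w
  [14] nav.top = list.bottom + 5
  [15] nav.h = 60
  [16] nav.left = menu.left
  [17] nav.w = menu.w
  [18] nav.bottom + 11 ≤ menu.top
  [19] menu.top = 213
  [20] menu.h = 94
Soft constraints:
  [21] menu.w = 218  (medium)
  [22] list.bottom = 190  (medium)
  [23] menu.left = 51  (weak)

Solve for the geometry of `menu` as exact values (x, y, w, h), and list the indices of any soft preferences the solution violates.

menu = (x=35, y=213, w=208, h=94)
violated soft preferences: 21, 22, 23

1. menu.x = 35  [nav.left = menu.left]
2. menu.w = 208  [nav.w = menu.w]
3. menu.y = 213  [menu.top = 213]
4. menu.h = 94  [menu.h = 94]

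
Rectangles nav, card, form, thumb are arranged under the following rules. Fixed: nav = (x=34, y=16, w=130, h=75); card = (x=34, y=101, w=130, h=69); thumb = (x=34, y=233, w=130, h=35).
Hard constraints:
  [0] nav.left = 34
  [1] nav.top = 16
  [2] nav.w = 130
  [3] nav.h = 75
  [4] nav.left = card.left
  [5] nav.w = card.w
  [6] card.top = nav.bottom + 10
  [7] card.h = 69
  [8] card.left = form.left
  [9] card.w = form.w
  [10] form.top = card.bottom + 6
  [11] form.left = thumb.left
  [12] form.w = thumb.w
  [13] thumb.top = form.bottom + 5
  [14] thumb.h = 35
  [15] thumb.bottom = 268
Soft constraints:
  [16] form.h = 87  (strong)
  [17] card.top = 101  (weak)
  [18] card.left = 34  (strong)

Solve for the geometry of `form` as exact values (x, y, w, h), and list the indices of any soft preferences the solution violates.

1. form.x = 34  [card.left = form.left]
2. form.w = 130  [card.w = form.w]
3. form.y = 176  [form.top = card.bottom + 6]
4. form.h = 52  [thumb.top = form.bottom + 5]

form = (x=34, y=176, w=130, h=52)
violated soft preferences: 16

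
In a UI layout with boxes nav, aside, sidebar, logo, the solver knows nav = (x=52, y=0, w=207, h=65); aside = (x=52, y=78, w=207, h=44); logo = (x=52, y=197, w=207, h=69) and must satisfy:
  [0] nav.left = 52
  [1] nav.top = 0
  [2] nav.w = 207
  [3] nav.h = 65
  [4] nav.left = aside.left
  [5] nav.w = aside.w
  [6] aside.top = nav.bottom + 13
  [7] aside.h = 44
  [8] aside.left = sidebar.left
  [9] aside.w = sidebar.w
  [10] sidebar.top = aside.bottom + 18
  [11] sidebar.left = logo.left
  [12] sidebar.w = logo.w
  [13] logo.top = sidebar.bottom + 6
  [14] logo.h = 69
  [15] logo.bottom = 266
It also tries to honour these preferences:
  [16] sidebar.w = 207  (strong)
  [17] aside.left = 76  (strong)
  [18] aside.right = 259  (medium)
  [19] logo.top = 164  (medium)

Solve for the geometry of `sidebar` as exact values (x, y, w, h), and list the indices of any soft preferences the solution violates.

sidebar = (x=52, y=140, w=207, h=51)
violated soft preferences: 17, 19

1. sidebar.x = 52  [aside.left = sidebar.left]
2. sidebar.w = 207  [aside.w = sidebar.w]
3. sidebar.y = 140  [sidebar.top = aside.bottom + 18]
4. sidebar.h = 51  [logo.top = sidebar.bottom + 6]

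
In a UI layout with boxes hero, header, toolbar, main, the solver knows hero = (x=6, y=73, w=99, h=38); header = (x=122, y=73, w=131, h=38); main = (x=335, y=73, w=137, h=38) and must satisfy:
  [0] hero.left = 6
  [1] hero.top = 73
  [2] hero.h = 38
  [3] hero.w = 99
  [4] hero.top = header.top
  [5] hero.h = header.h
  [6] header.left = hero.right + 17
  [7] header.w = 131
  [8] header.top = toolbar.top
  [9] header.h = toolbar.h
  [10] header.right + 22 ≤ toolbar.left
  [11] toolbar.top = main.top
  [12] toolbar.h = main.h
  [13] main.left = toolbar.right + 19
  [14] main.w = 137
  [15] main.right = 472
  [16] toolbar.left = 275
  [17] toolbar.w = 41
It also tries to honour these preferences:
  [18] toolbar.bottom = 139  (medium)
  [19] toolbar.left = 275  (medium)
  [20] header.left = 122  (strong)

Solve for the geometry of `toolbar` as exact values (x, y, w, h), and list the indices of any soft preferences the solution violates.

toolbar = (x=275, y=73, w=41, h=38)
violated soft preferences: 18

1. toolbar.y = 73  [header.top = toolbar.top]
2. toolbar.h = 38  [header.h = toolbar.h]
3. toolbar.x = 275  [toolbar.left = 275]
4. toolbar.w = 41  [toolbar.w = 41]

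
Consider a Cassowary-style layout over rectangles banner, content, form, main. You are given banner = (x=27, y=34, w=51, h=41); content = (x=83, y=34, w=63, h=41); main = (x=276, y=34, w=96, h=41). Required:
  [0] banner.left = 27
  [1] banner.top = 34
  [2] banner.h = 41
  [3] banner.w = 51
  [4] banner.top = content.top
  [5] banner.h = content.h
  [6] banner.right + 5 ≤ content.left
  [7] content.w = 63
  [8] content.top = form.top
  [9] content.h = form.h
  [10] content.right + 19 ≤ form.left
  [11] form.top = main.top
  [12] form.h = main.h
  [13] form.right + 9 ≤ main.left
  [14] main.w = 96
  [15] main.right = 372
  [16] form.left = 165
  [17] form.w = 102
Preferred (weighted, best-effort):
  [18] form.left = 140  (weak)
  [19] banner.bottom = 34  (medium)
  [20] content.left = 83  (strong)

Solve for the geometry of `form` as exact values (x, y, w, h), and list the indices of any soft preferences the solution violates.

form = (x=165, y=34, w=102, h=41)
violated soft preferences: 18, 19

1. form.y = 34  [content.top = form.top]
2. form.h = 41  [content.h = form.h]
3. form.x = 165  [form.left = 165]
4. form.w = 102  [form.w = 102]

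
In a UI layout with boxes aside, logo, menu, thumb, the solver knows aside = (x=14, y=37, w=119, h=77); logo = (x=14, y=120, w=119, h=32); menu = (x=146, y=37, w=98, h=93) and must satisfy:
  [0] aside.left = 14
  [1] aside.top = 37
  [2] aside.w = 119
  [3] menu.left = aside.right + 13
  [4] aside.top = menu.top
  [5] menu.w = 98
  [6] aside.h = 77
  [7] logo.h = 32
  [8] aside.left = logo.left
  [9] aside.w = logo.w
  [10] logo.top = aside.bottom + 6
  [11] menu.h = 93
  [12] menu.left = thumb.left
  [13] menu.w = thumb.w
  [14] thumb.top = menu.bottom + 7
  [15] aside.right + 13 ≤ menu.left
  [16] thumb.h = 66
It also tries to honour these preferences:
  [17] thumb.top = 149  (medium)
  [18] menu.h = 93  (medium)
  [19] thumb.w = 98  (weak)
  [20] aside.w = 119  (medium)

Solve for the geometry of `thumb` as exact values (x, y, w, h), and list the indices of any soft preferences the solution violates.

thumb = (x=146, y=137, w=98, h=66)
violated soft preferences: 17

1. thumb.x = 146  [menu.left = thumb.left]
2. thumb.w = 98  [menu.w = thumb.w]
3. thumb.y = 137  [thumb.top = menu.bottom + 7]
4. thumb.h = 66  [thumb.h = 66]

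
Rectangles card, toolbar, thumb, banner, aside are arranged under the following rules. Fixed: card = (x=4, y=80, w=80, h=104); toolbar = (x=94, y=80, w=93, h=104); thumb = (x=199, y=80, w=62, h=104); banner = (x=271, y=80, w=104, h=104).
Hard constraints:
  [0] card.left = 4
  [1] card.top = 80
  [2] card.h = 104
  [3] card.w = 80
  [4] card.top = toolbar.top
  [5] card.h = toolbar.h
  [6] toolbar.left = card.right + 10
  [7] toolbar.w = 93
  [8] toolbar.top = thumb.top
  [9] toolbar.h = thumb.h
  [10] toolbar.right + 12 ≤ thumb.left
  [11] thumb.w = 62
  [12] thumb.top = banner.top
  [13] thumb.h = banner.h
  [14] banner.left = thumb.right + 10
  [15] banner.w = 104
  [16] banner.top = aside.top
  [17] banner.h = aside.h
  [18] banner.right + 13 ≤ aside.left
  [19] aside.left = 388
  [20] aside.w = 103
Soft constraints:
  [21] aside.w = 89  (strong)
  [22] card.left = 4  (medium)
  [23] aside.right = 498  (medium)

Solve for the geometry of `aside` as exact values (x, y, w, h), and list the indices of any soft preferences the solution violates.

aside = (x=388, y=80, w=103, h=104)
violated soft preferences: 21, 23

1. aside.y = 80  [banner.top = aside.top]
2. aside.h = 104  [banner.h = aside.h]
3. aside.x = 388  [aside.left = 388]
4. aside.w = 103  [aside.w = 103]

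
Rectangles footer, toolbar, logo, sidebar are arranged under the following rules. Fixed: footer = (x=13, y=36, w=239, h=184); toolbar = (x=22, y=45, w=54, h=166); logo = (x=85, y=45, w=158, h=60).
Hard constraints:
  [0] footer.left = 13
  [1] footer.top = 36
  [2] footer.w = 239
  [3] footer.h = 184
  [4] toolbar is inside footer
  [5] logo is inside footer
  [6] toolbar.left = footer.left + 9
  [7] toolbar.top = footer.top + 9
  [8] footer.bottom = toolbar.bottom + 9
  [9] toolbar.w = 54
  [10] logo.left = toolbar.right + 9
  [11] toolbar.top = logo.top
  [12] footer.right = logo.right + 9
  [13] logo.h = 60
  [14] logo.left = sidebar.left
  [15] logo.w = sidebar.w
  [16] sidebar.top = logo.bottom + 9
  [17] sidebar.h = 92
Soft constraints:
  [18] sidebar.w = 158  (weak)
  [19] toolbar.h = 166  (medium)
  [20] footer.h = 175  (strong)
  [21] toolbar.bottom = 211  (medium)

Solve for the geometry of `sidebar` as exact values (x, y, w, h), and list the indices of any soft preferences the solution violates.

1. sidebar.x = 85  [logo.left = sidebar.left]
2. sidebar.w = 158  [logo.w = sidebar.w]
3. sidebar.y = 114  [sidebar.top = logo.bottom + 9]
4. sidebar.h = 92  [sidebar.h = 92]

sidebar = (x=85, y=114, w=158, h=92)
violated soft preferences: 20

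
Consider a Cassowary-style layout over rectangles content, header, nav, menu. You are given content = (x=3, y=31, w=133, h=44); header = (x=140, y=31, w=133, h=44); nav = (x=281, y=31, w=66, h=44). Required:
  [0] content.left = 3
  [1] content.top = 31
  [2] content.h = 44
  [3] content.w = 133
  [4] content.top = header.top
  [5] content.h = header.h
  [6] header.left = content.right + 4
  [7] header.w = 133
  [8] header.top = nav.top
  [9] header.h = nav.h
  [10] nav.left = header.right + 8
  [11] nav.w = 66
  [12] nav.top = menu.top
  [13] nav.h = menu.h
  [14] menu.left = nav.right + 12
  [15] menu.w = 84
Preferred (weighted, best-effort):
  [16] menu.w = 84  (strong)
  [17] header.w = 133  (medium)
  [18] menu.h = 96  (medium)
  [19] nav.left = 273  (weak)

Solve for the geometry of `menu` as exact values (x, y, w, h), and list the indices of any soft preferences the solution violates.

1. menu.y = 31  [nav.top = menu.top]
2. menu.h = 44  [nav.h = menu.h]
3. menu.x = 359  [menu.left = nav.right + 12]
4. menu.w = 84  [menu.w = 84]

menu = (x=359, y=31, w=84, h=44)
violated soft preferences: 18, 19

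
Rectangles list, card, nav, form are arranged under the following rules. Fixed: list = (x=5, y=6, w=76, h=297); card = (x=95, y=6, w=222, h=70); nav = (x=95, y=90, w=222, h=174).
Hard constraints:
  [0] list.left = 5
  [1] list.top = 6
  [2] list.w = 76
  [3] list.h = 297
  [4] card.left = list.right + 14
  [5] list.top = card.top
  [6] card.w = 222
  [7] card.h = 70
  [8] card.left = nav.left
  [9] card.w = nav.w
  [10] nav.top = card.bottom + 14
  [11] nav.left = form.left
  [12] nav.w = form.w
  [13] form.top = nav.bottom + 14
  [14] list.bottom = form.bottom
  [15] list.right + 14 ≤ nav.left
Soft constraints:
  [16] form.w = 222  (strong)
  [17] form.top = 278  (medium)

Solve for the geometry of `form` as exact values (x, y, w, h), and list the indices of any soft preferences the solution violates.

form = (x=95, y=278, w=222, h=25)
violated soft preferences: none

1. form.x = 95  [nav.left = form.left]
2. form.w = 222  [nav.w = form.w]
3. form.y = 278  [form.top = nav.bottom + 14]
4. form.h = 25  [list.bottom = form.bottom]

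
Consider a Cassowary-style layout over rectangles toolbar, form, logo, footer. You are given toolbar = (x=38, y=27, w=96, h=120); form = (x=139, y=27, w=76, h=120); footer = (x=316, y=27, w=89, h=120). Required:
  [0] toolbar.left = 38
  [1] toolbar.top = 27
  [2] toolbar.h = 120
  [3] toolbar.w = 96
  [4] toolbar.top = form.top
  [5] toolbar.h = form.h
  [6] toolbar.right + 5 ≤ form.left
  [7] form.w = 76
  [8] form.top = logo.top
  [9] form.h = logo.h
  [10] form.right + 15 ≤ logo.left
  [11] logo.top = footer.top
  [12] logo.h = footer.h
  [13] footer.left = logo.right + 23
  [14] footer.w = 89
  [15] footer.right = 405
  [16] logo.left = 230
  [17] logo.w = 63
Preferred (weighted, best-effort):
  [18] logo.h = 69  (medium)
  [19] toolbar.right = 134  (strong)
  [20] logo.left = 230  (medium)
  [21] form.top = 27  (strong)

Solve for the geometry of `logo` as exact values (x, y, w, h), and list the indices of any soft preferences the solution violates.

1. logo.y = 27  [form.top = logo.top]
2. logo.h = 120  [form.h = logo.h]
3. logo.x = 230  [logo.left = 230]
4. logo.w = 63  [logo.w = 63]

logo = (x=230, y=27, w=63, h=120)
violated soft preferences: 18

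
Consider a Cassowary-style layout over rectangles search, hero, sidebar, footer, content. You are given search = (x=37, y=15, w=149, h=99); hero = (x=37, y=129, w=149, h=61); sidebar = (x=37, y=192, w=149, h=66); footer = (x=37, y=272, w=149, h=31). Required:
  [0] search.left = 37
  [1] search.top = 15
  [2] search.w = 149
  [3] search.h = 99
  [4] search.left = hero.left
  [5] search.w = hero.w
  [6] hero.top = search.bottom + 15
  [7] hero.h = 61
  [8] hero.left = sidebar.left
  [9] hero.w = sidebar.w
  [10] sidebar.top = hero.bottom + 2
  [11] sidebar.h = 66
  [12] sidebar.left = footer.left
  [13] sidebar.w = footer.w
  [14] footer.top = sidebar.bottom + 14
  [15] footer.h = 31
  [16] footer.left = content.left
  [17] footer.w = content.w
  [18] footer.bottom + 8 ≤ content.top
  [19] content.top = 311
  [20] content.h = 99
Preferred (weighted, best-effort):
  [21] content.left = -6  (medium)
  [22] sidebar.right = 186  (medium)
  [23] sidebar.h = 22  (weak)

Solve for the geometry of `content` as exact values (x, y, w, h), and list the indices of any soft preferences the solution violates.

content = (x=37, y=311, w=149, h=99)
violated soft preferences: 21, 23

1. content.x = 37  [footer.left = content.left]
2. content.w = 149  [footer.w = content.w]
3. content.y = 311  [content.top = 311]
4. content.h = 99  [content.h = 99]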